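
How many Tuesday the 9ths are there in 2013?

2

Check the 9th of each month of 2013: Jan 9: Wed, Feb 9: Sat, Mar 9: Sat, Apr 9: Tue, May 9: Thu, Jun 9: Sun, Jul 9: Tue, Aug 9: Fri, Sep 9: Mon, Oct 9: Wed, Nov 9: Sat, Dec 9: Mon.
Tuesday occurs in April, July — 2 months.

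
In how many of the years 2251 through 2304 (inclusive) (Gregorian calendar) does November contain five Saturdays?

November has 30 days; it has five Saturdays when Saturday falls among the first (month-length − 28) days — i.e. when November 1 is one of Saturday/Friday.
November 1 by year: 2251:Sat✓ 2252:Mon 2253:Tue 2254:Wed 2255:Thu 2256:Sat✓ 2257:Sun 2258:Mon 2259:Tue 2260:Thu 2261:Fri✓ 2262:Sat✓ 2263:Sun 2264:Tue 2265:Wed …(24 more)… 2290:Sat✓ 2291:Sun 2292:Tue 2293:Wed 2294:Thu 2295:Fri✓ 2296:Sun 2297:Mon 2298:Tue 2299:Wed 2300:Thu 2301:Fri✓ 2302:Sat✓ 2303:Sun 2304:Tue
Years with five Saturdays: 2251, 2256, 2261, 2262, 2267, 2272, 2273, 2278, 2279, 2284, 2289, 2290, 2295, 2301, 2302 → 15.

15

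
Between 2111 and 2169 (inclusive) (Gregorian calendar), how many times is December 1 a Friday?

Track December 1's weekday year by year (advancing +1, or +2 across a Feb 29):
  2111: Tue  2112: Thu (+2)  2113: Fri (+1) ✓  2114: Sat (+1)  2115: Sun (+1)
  2116: Tue (+2)  2117: Wed (+1)  2118: Thu (+1)  2119: Fri (+1) ✓  2120: Sun (+2)
  2121: Mon (+1)  2122: Tue (+1)  2123: Wed (+1)  2124: Fri (+2) ✓  … (31 more years) …
  2156: Wed (+2)  2157: Thu (+1)  2158: Fri (+1) ✓  2159: Sat (+1)  2160: Mon (+2)
  2161: Tue (+1)  2162: Wed (+1)  2163: Thu (+1)  2164: Sat (+2)  2165: Sun (+1)
  2166: Mon (+1)  2167: Tue (+1)  2168: Thu (+2)  2169: Fri (+1) ✓
Friday years: 2113, 2119, 2124, 2130, 2141, 2147, 2152, 2158, 2169 — 9 in total.

9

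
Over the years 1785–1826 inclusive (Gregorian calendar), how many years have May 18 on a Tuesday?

Track May 18's weekday year by year (advancing +1, or +2 across a Feb 29):
  1785: Wed  1786: Thu (+1)  1787: Fri (+1)  1788: Sun (+2)  1789: Mon (+1)
  1790: Tue (+1) ✓  1791: Wed (+1)  1792: Fri (+2)  1793: Sat (+1)  1794: Sun (+1)
  1795: Mon (+1)  1796: Wed (+2)  1797: Thu (+1)  1798: Fri (+1)  … (14 more years) …
  1813: Tue (+1) ✓  1814: Wed (+1)  1815: Thu (+1)  1816: Sat (+2)  1817: Sun (+1)
  1818: Mon (+1)  1819: Tue (+1) ✓  1820: Thu (+2)  1821: Fri (+1)  1822: Sat (+1)
  1823: Sun (+1)  1824: Tue (+2) ✓  1825: Wed (+1)  1826: Thu (+1)
Tuesday years: 1790, 1802, 1813, 1819, 1824 — 5 in total.

5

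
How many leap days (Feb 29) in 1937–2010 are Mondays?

Leap years in 1937–2010: 18 of them.
Feb 29 weekday advances by 5 (mod 7) from one leap year to the next four years later (or differs when a century non-leap intervenes).
Leap-day weekdays: 1940:Thu 1944:Tue 1948:Sun 1952:Fri 1956:Wed 1960:Mon✓ 1964:Sat 1968:Thu 1972:Tue 1976:Sun 1980:Fri 1984:Wed 1988:Mon✓ 1992:Sat 1996:Thu 2000:Tue 2004:Sun 2008:Fri
Monday: 1960, 1988 → 2.

2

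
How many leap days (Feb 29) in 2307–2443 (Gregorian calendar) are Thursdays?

Leap years in 2307–2443: 34 of them.
Feb 29 weekday advances by 5 (mod 7) from one leap year to the next four years later (or differs when a century non-leap intervenes).
Leap-day weekdays: 2308:Sat 2312:Thu✓ 2316:Tue 2320:Sun 2324:Fri 2328:Wed 2332:Mon 2336:Sat 2340:Thu✓ 2344:Tue 2348:Sun 2352:Fri 2356:Wed …(8 more)… 2392:Sat 2396:Thu✓ 2400:Tue 2404:Sun 2408:Fri 2412:Wed 2416:Mon 2420:Sat 2424:Thu✓ 2428:Tue 2432:Sun 2436:Fri 2440:Wed
Thursday: 2312, 2340, 2368, 2396, 2424 → 5.

5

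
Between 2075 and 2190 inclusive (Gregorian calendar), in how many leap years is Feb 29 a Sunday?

Leap years in 2075–2190: 28 of them.
Feb 29 weekday advances by 5 (mod 7) from one leap year to the next four years later (or differs when a century non-leap intervenes).
Leap-day weekdays: 2076:Sat 2080:Thu 2084:Tue 2088:Sun✓ 2092:Fri 2096:Wed 2104:Fri 2108:Wed 2112:Mon 2116:Sat 2120:Thu 2124:Tue 2128:Sun✓ 2132:Fri 2136:Wed 2140:Mon 2144:Sat 2148:Thu 2152:Tue 2156:Sun✓ 2160:Fri 2164:Wed 2168:Mon 2172:Sat 2176:Thu 2180:Tue 2184:Sun✓ 2188:Fri
Sunday: 2088, 2128, 2156, 2184 → 4.

4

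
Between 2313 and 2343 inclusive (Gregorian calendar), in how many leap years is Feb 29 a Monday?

1

Leap years in 2313–2343: 7 of them.
Feb 29 weekday advances by 5 (mod 7) from one leap year to the next four years later (or differs when a century non-leap intervenes).
Leap-day weekdays: 2316:Tue 2320:Sun 2324:Fri 2328:Wed 2332:Mon✓ 2336:Sat 2340:Thu
Monday: 2332 → 1.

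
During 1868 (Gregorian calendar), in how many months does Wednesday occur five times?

5

A month of length L has five Wednesdays iff its first Wednesday is on day ≤ L−28 (so day 1–3 in a 31-day month, 1–2 in a 30-day month, day 1 in a leap February).
Checking each month of 1868: Jan starts Wed (31d) ✓; Feb starts Sat (29d); Mar starts Sun (31d); Apr starts Wed (30d) ✓; May starts Fri (31d); Jun starts Mon (30d); Jul starts Wed (31d) ✓; Aug starts Sat (31d); Sep starts Tue (30d) ✓; Oct starts Thu (31d); Nov starts Sun (30d); Dec starts Tue (31d) ✓.
Five-Wednesday months: January, April, July, September, December → 5.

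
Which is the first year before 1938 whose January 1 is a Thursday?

1931

Jan 1 advances by 2 weekdays after a leap year and by 1 after a common year.
1938: Jan 1 is Saturday.
1937: Friday
1936: Wednesday (leap)
1935: Tuesday
1934: Monday
1933: Sunday
1932: Friday (leap)
1931: Thursday
1931 begins on a Thursday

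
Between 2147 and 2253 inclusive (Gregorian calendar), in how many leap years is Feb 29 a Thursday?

4

Leap years in 2147–2253: 26 of them.
Feb 29 weekday advances by 5 (mod 7) from one leap year to the next four years later (or differs when a century non-leap intervenes).
Leap-day weekdays: 2148:Thu✓ 2152:Tue 2156:Sun 2160:Fri 2164:Wed 2168:Mon 2172:Sat 2176:Thu✓ 2180:Tue 2184:Sun 2188:Fri 2192:Wed 2196:Mon 2204:Wed 2208:Mon 2212:Sat 2216:Thu✓ 2220:Tue 2224:Sun 2228:Fri 2232:Wed 2236:Mon 2240:Sat 2244:Thu✓ 2248:Tue 2252:Sun
Thursday: 2148, 2176, 2216, 2244 → 4.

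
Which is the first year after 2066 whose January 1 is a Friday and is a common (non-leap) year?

2077

Jan 1 advances by 2 weekdays after a leap year and by 1 after a common year.
2066: Jan 1 is Friday.
2067: Saturday
2068: Sunday (leap)
2069: Tuesday
2070: Wednesday
2071: Thursday
2072: Friday (leap)
2073: Sunday
2074: Monday
2075: Tuesday
2076: Wednesday (leap)
2077: Friday
2077 begins on a Friday and is a common year.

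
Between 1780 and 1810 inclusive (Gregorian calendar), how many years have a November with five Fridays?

November has 30 days; it has five Fridays when Friday falls among the first (month-length − 28) days — i.e. when November 1 is one of Friday/Thursday.
November 1 by year: 1780:Wed 1781:Thu✓ 1782:Fri✓ 1783:Sat 1784:Mon 1785:Tue 1786:Wed 1787:Thu✓ 1788:Sat 1789:Sun 1790:Mon 1791:Tue 1792:Thu✓ 1793:Fri✓ 1794:Sat 1795:Sun 1796:Tue 1797:Wed 1798:Thu✓ 1799:Fri✓ 1800:Sat 1801:Sun 1802:Mon 1803:Tue 1804:Thu✓ 1805:Fri✓ 1806:Sat 1807:Sun 1808:Tue 1809:Wed 1810:Thu✓
Years with five Fridays: 1781, 1782, 1787, 1792, 1793, 1798, 1799, 1804, 1805, 1810 → 10.

10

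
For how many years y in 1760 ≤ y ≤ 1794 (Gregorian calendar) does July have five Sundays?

14

July has 31 days; it has five Sundays when Sunday falls among the first (month-length − 28) days — i.e. when July 1 is one of Sunday/Saturday/Friday.
July 1 by year: 1760:Tue 1761:Wed 1762:Thu 1763:Fri✓ 1764:Sun✓ 1765:Mon 1766:Tue 1767:Wed 1768:Fri✓ 1769:Sat✓ 1770:Sun✓ 1771:Mon 1772:Wed 1773:Thu 1774:Fri✓ …(5 more)… 1780:Sat✓ 1781:Sun✓ 1782:Mon 1783:Tue 1784:Thu 1785:Fri✓ 1786:Sat✓ 1787:Sun✓ 1788:Tue 1789:Wed 1790:Thu 1791:Fri✓ 1792:Sun✓ 1793:Mon 1794:Tue
Years with five Sundays: 1763, 1764, 1768, 1769, 1770, 1774, 1775, 1780, 1781, 1785, 1786, 1787, 1791, 1792 → 14.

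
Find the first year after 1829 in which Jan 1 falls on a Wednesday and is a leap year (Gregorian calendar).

Jan 1 advances by 2 weekdays after a leap year and by 1 after a common year.
1829: Jan 1 is Thursday.
1830: Friday
1831: Saturday
1832: Sunday (leap)
1833: Tuesday
1834: Wednesday
1835: Thursday
1836: Friday (leap)
1837: Sunday
1838: Monday
1839: Tuesday
1840: Wednesday (leap)
1840 begins on a Wednesday and is a leap year.

1840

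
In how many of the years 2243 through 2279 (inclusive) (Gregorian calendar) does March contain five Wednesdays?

15

March has 31 days; it has five Wednesdays when Wednesday falls among the first (month-length − 28) days — i.e. when March 1 is one of Wednesday/Tuesday/Monday.
March 1 by year: 2243:Wed✓ 2244:Fri 2245:Sat 2246:Sun 2247:Mon✓ 2248:Wed✓ 2249:Thu 2250:Fri 2251:Sat 2252:Mon✓ 2253:Tue✓ 2254:Wed✓ 2255:Thu 2256:Sat 2257:Sun …(7 more)… 2265:Wed✓ 2266:Thu 2267:Fri 2268:Sun 2269:Mon✓ 2270:Tue✓ 2271:Wed✓ 2272:Fri 2273:Sat 2274:Sun 2275:Mon✓ 2276:Wed✓ 2277:Thu 2278:Fri 2279:Sat
Years with five Wednesdays: 2243, 2247, 2248, 2252, 2253, 2254, 2258, 2259, 2264, 2265, 2269, 2270, 2271, 2275, 2276 → 15.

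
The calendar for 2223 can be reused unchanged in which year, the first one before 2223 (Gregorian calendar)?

2217

Two years share a calendar iff Jan 1 falls on the same weekday and both are leap or both are common. 2223: Jan 1 is Wednesday, common year.
2222: Jan 1 Tuesday, common
2221: Jan 1 Monday, common
2220: Jan 1 Saturday, leap
2219: Jan 1 Friday, common
2218: Jan 1 Thursday, common
2217: Jan 1 Wednesday, common
2217 matches on both conditions.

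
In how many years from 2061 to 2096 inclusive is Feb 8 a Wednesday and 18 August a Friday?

Check each year's weekday for Feb 8 and 18 August:
  2061: Tue/Thu  2062: Wed/Fri ✓  2063: Thu/Sat  2064: Fri/Mon  2065: Sun/Tue  2066: Mon/Wed  2067: Tue/Thu  2068: Wed/Sat  2069: Fri/Sun  2070: Sat/Mon  2071: Sun/Tue  2072: Mon/Thu  2073: Wed/Fri ✓  2074: Thu/Sat  …(8 more)…  2083: Mon/Wed  2084: Tue/Fri  2085: Thu/Sat  2086: Fri/Sun  2087: Sat/Mon  2088: Sun/Wed  2089: Tue/Thu  2090: Wed/Fri ✓  2091: Thu/Sat  2092: Fri/Mon  2093: Sun/Tue  2094: Mon/Wed  2095: Tue/Thu  2096: Wed/Sat
Both conditions hold in: 2062, 2073, 2079, 2090 — 4.

4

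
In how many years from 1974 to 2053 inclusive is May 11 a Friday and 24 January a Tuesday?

Check each year's weekday for May 11 and 24 January:
  1974: Sat/Thu  1975: Sun/Fri  1976: Tue/Sat  1977: Wed/Mon  1978: Thu/Tue  1979: Fri/Wed  1980: Sun/Thu  1981: Mon/Sat  1982: Tue/Sun  1983: Wed/Mon  1984: Fri/Tue ✓  1985: Sat/Thu  1986: Sun/Fri  1987: Mon/Sat  …(52 more)…  2040: Fri/Tue ✓  2041: Sat/Thu  2042: Sun/Fri  2043: Mon/Sat  2044: Wed/Sun  2045: Thu/Tue  2046: Fri/Wed  2047: Sat/Thu  2048: Mon/Fri  2049: Tue/Sun  2050: Wed/Mon  2051: Thu/Tue  2052: Sat/Wed  2053: Sun/Fri
Both conditions hold in: 1984, 2012, 2040 — 3.

3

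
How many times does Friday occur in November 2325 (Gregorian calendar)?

November 2325 has 30 days and begins on Sunday.
The first Friday is November 6.
Fridays fall on 6, 13, 20, 27 — that's 4.

4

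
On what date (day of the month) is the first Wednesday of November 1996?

November 1, 1996 is a Friday, so the first Wednesday is the 6th.
The first Wednesday is 6 + 0 = 6.

6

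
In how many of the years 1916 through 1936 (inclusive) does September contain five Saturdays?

September has 30 days; it has five Saturdays when Saturday falls among the first (month-length − 28) days — i.e. when September 1 is one of Saturday/Friday.
September 1 by year: 1916:Fri✓ 1917:Sat✓ 1918:Sun 1919:Mon 1920:Wed 1921:Thu 1922:Fri✓ 1923:Sat✓ 1924:Mon 1925:Tue 1926:Wed 1927:Thu 1928:Sat✓ 1929:Sun 1930:Mon 1931:Tue 1932:Thu 1933:Fri✓ 1934:Sat✓ 1935:Sun 1936:Tue
Years with five Saturdays: 1916, 1917, 1922, 1923, 1928, 1933, 1934 → 7.

7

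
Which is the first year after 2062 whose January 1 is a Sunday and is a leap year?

Jan 1 advances by 2 weekdays after a leap year and by 1 after a common year.
2062: Jan 1 is Sunday.
2063: Monday
2064: Tuesday (leap)
2065: Thursday
2066: Friday
2067: Saturday
2068: Sunday (leap)
2068 begins on a Sunday and is a leap year.

2068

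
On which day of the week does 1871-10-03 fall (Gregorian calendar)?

January 1, 1871 is a Sunday.
October 3 is day 276 of the year, i.e. 275 days after Jan 1.
275 mod 7 = 2, so advance 2 weekdays from Sunday: Tuesday.

Tuesday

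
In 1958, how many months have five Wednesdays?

5

A month of length L has five Wednesdays iff its first Wednesday is on day ≤ L−28 (so day 1–3 in a 31-day month, 1–2 in a 30-day month, day 1 in a leap February).
Checking each month of 1958: Jan starts Wed (31d) ✓; Feb starts Sat (28d); Mar starts Sat (31d); Apr starts Tue (30d) ✓; May starts Thu (31d); Jun starts Sun (30d); Jul starts Tue (31d) ✓; Aug starts Fri (31d); Sep starts Mon (30d); Oct starts Wed (31d) ✓; Nov starts Sat (30d); Dec starts Mon (31d) ✓.
Five-Wednesday months: January, April, July, October, December → 5.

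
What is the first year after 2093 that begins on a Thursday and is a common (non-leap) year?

2099

Jan 1 advances by 2 weekdays after a leap year and by 1 after a common year.
2093: Jan 1 is Thursday.
2094: Friday
2095: Saturday
2096: Sunday (leap)
2097: Tuesday
2098: Wednesday
2099: Thursday
2099 begins on a Thursday and is a common year.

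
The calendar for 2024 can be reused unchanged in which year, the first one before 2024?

1996

Two years share a calendar iff Jan 1 falls on the same weekday and both are leap or both are common. 2024: Jan 1 is Monday, leap year.
2023: Jan 1 Sunday, common
2022: Jan 1 Saturday, common
2021: Jan 1 Friday, common
2020: Jan 1 Wednesday, leap
2019: Jan 1 Tuesday, common
2018: Jan 1 Monday, common
2017: Jan 1 Sunday, common
2016: Jan 1 Friday, leap
2015: Jan 1 Thursday, common
2014: Jan 1 Wednesday, common
2013: Jan 1 Tuesday, common
2012: Jan 1 Sunday, leap
2011: Jan 1 Saturday, common
2010: Jan 1 Friday, common
2009: Jan 1 Thursday, common
2008: Jan 1 Tuesday, leap
2007: Jan 1 Monday, common
2006: Jan 1 Sunday, common
2005: Jan 1 Saturday, common
2004: Jan 1 Thursday, leap
2003: Jan 1 Wednesday, common
2002: Jan 1 Tuesday, common
2001: Jan 1 Monday, common
2000: Jan 1 Saturday, leap
1999: Jan 1 Friday, common
1998: Jan 1 Thursday, common
1997: Jan 1 Wednesday, common
1996: Jan 1 Monday, leap
1996 matches on both conditions.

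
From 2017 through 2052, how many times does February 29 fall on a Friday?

1

Leap years in 2017–2052: 9 of them.
Feb 29 weekday advances by 5 (mod 7) from one leap year to the next four years later (or differs when a century non-leap intervenes).
Leap-day weekdays: 2020:Sat 2024:Thu 2028:Tue 2032:Sun 2036:Fri✓ 2040:Wed 2044:Mon 2048:Sat 2052:Thu
Friday: 2036 → 1.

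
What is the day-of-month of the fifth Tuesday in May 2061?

31

May 1, 2061 is a Sunday, so the first Tuesday is the 3rd.
The fifth Tuesday is 3 + 28 = 31.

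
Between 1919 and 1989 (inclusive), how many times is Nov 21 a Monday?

11

Track Nov 21's weekday year by year (advancing +1, or +2 across a Feb 29):
  1919: Fri  1920: Sun (+2)  1921: Mon (+1) ✓  1922: Tue (+1)  1923: Wed (+1)
  1924: Fri (+2)  1925: Sat (+1)  1926: Sun (+1)  1927: Mon (+1) ✓  1928: Wed (+2)
  1929: Thu (+1)  1930: Fri (+1)  1931: Sat (+1)  1932: Mon (+2) ✓  … (43 more years) …
  1976: Sun (+2)  1977: Mon (+1) ✓  1978: Tue (+1)  1979: Wed (+1)  1980: Fri (+2)
  1981: Sat (+1)  1982: Sun (+1)  1983: Mon (+1) ✓  1984: Wed (+2)  1985: Thu (+1)
  1986: Fri (+1)  1987: Sat (+1)  1988: Mon (+2) ✓  1989: Tue (+1)
Monday years: 1921, 1927, 1932, 1938, 1949, 1955, 1960, 1966, 1977, 1983, 1988 — 11 in total.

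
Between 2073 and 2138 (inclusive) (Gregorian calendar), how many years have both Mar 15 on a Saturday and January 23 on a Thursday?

7

Check each year's weekday for Mar 15 and January 23:
  2073: Wed/Mon  2074: Thu/Tue  2075: Fri/Wed  2076: Sun/Thu  2077: Mon/Sat  2078: Tue/Sun  2079: Wed/Mon  2080: Fri/Tue  2081: Sat/Thu ✓  2082: Sun/Fri  2083: Mon/Sat  2084: Wed/Sun  2085: Thu/Tue  2086: Fri/Wed  …(38 more)…  2125: Thu/Tue  2126: Fri/Wed  2127: Sat/Thu ✓  2128: Mon/Fri  2129: Tue/Sun  2130: Wed/Mon  2131: Thu/Tue  2132: Sat/Wed  2133: Sun/Fri  2134: Mon/Sat  2135: Tue/Sun  2136: Thu/Mon  2137: Fri/Wed  2138: Sat/Thu ✓
Both conditions hold in: 2081, 2087, 2098, 2110, 2121, 2127, 2138 — 7.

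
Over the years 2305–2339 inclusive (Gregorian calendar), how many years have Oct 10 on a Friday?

Track Oct 10's weekday year by year (advancing +1, or +2 across a Feb 29):
  2305: Tue  2306: Wed (+1)  2307: Thu (+1)  2308: Sat (+2)  2309: Sun (+1)
  2310: Mon (+1)  2311: Tue (+1)  2312: Thu (+2)  2313: Fri (+1) ✓  2314: Sat (+1)
  2315: Sun (+1)  2316: Tue (+2)  2317: Wed (+1)  2318: Thu (+1)  … (7 more years) …
  2326: Sun (+1)  2327: Mon (+1)  2328: Wed (+2)  2329: Thu (+1)  2330: Fri (+1) ✓
  2331: Sat (+1)  2332: Mon (+2)  2333: Tue (+1)  2334: Wed (+1)  2335: Thu (+1)
  2336: Sat (+2)  2337: Sun (+1)  2338: Mon (+1)  2339: Tue (+1)
Friday years: 2313, 2319, 2324, 2330 — 4 in total.

4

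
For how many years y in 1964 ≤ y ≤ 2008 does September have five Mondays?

13

September has 30 days; it has five Mondays when Monday falls among the first (month-length − 28) days — i.e. when September 1 is one of Monday/Sunday.
September 1 by year: 1964:Tue 1965:Wed 1966:Thu 1967:Fri 1968:Sun✓ 1969:Mon✓ 1970:Tue 1971:Wed 1972:Fri 1973:Sat 1974:Sun✓ 1975:Mon✓ 1976:Wed 1977:Thu 1978:Fri …(15 more)… 1994:Thu 1995:Fri 1996:Sun✓ 1997:Mon✓ 1998:Tue 1999:Wed 2000:Fri 2001:Sat 2002:Sun✓ 2003:Mon✓ 2004:Wed 2005:Thu 2006:Fri 2007:Sat 2008:Mon✓
Years with five Mondays: 1968, 1969, 1974, 1975, 1980, 1985, 1986, 1991, 1996, 1997, 2002, 2003, 2008 → 13.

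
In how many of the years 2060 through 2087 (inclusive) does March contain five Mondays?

12

March has 31 days; it has five Mondays when Monday falls among the first (month-length − 28) days — i.e. when March 1 is one of Monday/Sunday/Saturday.
March 1 by year: 2060:Mon✓ 2061:Tue 2062:Wed 2063:Thu 2064:Sat✓ 2065:Sun✓ 2066:Mon✓ 2067:Tue 2068:Thu 2069:Fri 2070:Sat✓ 2071:Sun✓ 2072:Tue 2073:Wed 2074:Thu 2075:Fri 2076:Sun✓ 2077:Mon✓ 2078:Tue 2079:Wed 2080:Fri 2081:Sat✓ 2082:Sun✓ 2083:Mon✓ 2084:Wed 2085:Thu 2086:Fri 2087:Sat✓
Years with five Mondays: 2060, 2064, 2065, 2066, 2070, 2071, 2076, 2077, 2081, 2082, 2083, 2087 → 12.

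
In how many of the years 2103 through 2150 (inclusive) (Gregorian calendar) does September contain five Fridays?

13

September has 30 days; it has five Fridays when Friday falls among the first (month-length − 28) days — i.e. when September 1 is one of Friday/Thursday.
September 1 by year: 2103:Sat 2104:Mon 2105:Tue 2106:Wed 2107:Thu✓ 2108:Sat 2109:Sun 2110:Mon 2111:Tue 2112:Thu✓ 2113:Fri✓ 2114:Sat 2115:Sun 2116:Tue 2117:Wed …(18 more)… 2136:Sat 2137:Sun 2138:Mon 2139:Tue 2140:Thu✓ 2141:Fri✓ 2142:Sat 2143:Sun 2144:Tue 2145:Wed 2146:Thu✓ 2147:Fri✓ 2148:Sun 2149:Mon 2150:Tue
Years with five Fridays: 2107, 2112, 2113, 2118, 2119, 2124, 2129, 2130, 2135, 2140, 2141, 2146, 2147 → 13.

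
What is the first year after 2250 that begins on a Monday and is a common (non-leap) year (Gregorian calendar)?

2255

Jan 1 advances by 2 weekdays after a leap year and by 1 after a common year.
2250: Jan 1 is Tuesday.
2251: Wednesday
2252: Thursday (leap)
2253: Saturday
2254: Sunday
2255: Monday
2255 begins on a Monday and is a common year.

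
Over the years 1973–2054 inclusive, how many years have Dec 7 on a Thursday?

11

Track Dec 7's weekday year by year (advancing +1, or +2 across a Feb 29):
  1973: Fri  1974: Sat (+1)  1975: Sun (+1)  1976: Tue (+2)  1977: Wed (+1)
  1978: Thu (+1) ✓  1979: Fri (+1)  1980: Sun (+2)  1981: Mon (+1)  1982: Tue (+1)
  1983: Wed (+1)  1984: Fri (+2)  1985: Sat (+1)  1986: Sun (+1)  … (54 more years) …
  2041: Sat (+1)  2042: Sun (+1)  2043: Mon (+1)  2044: Wed (+2)  2045: Thu (+1) ✓
  2046: Fri (+1)  2047: Sat (+1)  2048: Mon (+2)  2049: Tue (+1)  2050: Wed (+1)
  2051: Thu (+1) ✓  2052: Sat (+2)  2053: Sun (+1)  2054: Mon (+1)
Thursday years: 1978, 1989, 1995, 2000, 2006, 2017, 2023, 2028, 2034, 2045, 2051 — 11 in total.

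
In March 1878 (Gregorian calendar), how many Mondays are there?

March 1878 has 31 days and begins on Friday.
The first Monday is March 4.
Mondays fall on 4, 11, 18, 25 — that's 4.

4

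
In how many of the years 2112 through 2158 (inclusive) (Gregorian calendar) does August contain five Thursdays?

August has 31 days; it has five Thursdays when Thursday falls among the first (month-length − 28) days — i.e. when August 1 is one of Thursday/Wednesday/Tuesday.
August 1 by year: 2112:Mon 2113:Tue✓ 2114:Wed✓ 2115:Thu✓ 2116:Sat 2117:Sun 2118:Mon 2119:Tue✓ 2120:Thu✓ 2121:Fri 2122:Sat 2123:Sun 2124:Tue✓ 2125:Wed✓ 2126:Thu✓ …(17 more)… 2144:Sat 2145:Sun 2146:Mon 2147:Tue✓ 2148:Thu✓ 2149:Fri 2150:Sat 2151:Sun 2152:Tue✓ 2153:Wed✓ 2154:Thu✓ 2155:Fri 2156:Sun 2157:Mon 2158:Tue✓
Years with five Thursdays: 2113, 2114, 2115, 2119, 2120, 2124, 2125, 2126, 2130, 2131, 2136, 2137, 2141, 2142, 2143, 2147, 2148, 2152, 2153, 2154, 2158 → 21.

21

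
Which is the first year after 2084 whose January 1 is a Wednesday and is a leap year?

2116

Jan 1 advances by 2 weekdays after a leap year and by 1 after a common year.
2084: Jan 1 is Saturday (leap).
2085: Monday
2086: Tuesday
2087: Wednesday
2088: Thursday (leap)
2089: Saturday
2090: Sunday
2091: Monday
2092: Tuesday (leap)
2093: Thursday
2094: Friday
2095: Saturday
2096: Sunday (leap)
2097: Tuesday
2098: Wednesday
2099: Thursday
2100: Friday
2101: Saturday
2102: Sunday
2103: Monday
2104: Tuesday (leap)
2105: Thursday
2106: Friday
2107: Saturday
2108: Sunday (leap)
2109: Tuesday
2110: Wednesday
2111: Thursday
2112: Friday (leap)
2113: Sunday
2114: Monday
2115: Tuesday
2116: Wednesday (leap)
2116 begins on a Wednesday and is a leap year.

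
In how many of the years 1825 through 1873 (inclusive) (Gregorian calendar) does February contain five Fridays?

February has 28 days (29 in leap years); it has five Fridays when Friday falls among the first (month-length − 28) days — i.e. when February 1 is Friday in a leap year (never in a common year).
February 1 by year: 1825:Tue 1826:Wed 1827:Thu 1828:Fri✓ 1829:Sun 1830:Mon 1831:Tue 1832:Wed 1833:Fri 1834:Sat 1835:Sun 1836:Mon 1837:Wed 1838:Thu 1839:Fri …(19 more)… 1859:Tue 1860:Wed 1861:Fri 1862:Sat 1863:Sun 1864:Mon 1865:Wed 1866:Thu 1867:Fri 1868:Sat 1869:Mon 1870:Tue 1871:Wed 1872:Thu 1873:Sat
Years with five Fridays: 1828, 1856 → 2.

2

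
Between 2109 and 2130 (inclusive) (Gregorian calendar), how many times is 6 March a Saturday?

Track 6 March's weekday year by year (advancing +1, or +2 across a Feb 29):
  2109: Wed  2110: Thu (+1)  2111: Fri (+1)  2112: Sun (+2)  2113: Mon (+1)
  2114: Tue (+1)  2115: Wed (+1)  2116: Fri (+2)  2117: Sat (+1) ✓  2118: Sun (+1)
  2119: Mon (+1)  2120: Wed (+2)  2121: Thu (+1)  2122: Fri (+1)  2123: Sat (+1) ✓
  2124: Mon (+2)  2125: Tue (+1)  2126: Wed (+1)  2127: Thu (+1)  2128: Sat (+2) ✓
  2129: Sun (+1)  2130: Mon (+1)
Saturday years: 2117, 2123, 2128 — 3 in total.

3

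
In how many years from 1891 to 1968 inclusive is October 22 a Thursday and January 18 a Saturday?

Check each year's weekday for October 22 and January 18:
  1891: Thu/Sun  1892: Sat/Mon  1893: Sun/Wed  1894: Mon/Thu  1895: Tue/Fri  1896: Thu/Sat ✓  1897: Fri/Mon  1898: Sat/Tue  1899: Sun/Wed  1900: Mon/Thu  1901: Tue/Fri  1902: Wed/Sat  1903: Thu/Sun  1904: Sat/Mon  …(50 more)…  1955: Sat/Tue  1956: Mon/Wed  1957: Tue/Fri  1958: Wed/Sat  1959: Thu/Sun  1960: Sat/Mon  1961: Sun/Wed  1962: Mon/Thu  1963: Tue/Fri  1964: Thu/Sat ✓  1965: Fri/Mon  1966: Sat/Tue  1967: Sun/Wed  1968: Tue/Thu
Both conditions hold in: 1896, 1908, 1936, 1964 — 4.

4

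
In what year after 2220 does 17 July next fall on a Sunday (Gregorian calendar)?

2225

From one year to the next, a fixed date's weekday advances by 1, or by 2 when a Feb 29 lies between the two dates.
2220: July 17 is Monday.
2221: Tuesday (+1)
2222: Wednesday (+1)
2223: Thursday (+1)
2224: Saturday (+2)
2225: Sunday (+1)
17 July falls on a Sunday in 2225.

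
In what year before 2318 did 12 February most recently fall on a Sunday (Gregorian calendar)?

From one year to the next, a fixed date's weekday advances by 1, or by 2 when a Feb 29 lies between the two dates.
2318: February 12 is Tuesday.
2317: Monday (−1)
2316: Saturday (−2)
2315: Friday (−1)
2314: Thursday (−1)
2313: Wednesday (−1)
2312: Monday (−2)
2311: Sunday (−1)
12 February falls on a Sunday in 2311.

2311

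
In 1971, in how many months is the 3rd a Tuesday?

Check the 3rd of each month of 1971: Jan 3: Sun, Feb 3: Wed, Mar 3: Wed, Apr 3: Sat, May 3: Mon, Jun 3: Thu, Jul 3: Sat, Aug 3: Tue, Sep 3: Fri, Oct 3: Sun, Nov 3: Wed, Dec 3: Fri.
Tuesday occurs in August — 1 month.

1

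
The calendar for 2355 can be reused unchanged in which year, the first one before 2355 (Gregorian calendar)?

Two years share a calendar iff Jan 1 falls on the same weekday and both are leap or both are common. 2355: Jan 1 is Saturday, common year.
2354: Jan 1 Friday, common
2353: Jan 1 Thursday, common
2352: Jan 1 Tuesday, leap
2351: Jan 1 Monday, common
2350: Jan 1 Sunday, common
2349: Jan 1 Saturday, common
2349 matches on both conditions.

2349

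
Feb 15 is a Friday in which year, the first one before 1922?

From one year to the next, a fixed date's weekday advances by 1, or by 2 when a Feb 29 lies between the two dates.
1922: February 15 is Wednesday.
1921: Tuesday (−1)
1920: Sunday (−2)
1919: Saturday (−1)
1918: Friday (−1)
Feb 15 falls on a Friday in 1918.

1918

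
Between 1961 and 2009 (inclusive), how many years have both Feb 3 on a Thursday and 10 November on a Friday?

2

Check each year's weekday for Feb 3 and 10 November:
  1961: Fri/Fri  1962: Sat/Sat  1963: Sun/Sun  1964: Mon/Tue  1965: Wed/Wed  1966: Thu/Thu  1967: Fri/Fri  1968: Sat/Sun  1969: Mon/Mon  1970: Tue/Tue  1971: Wed/Wed  1972: Thu/Fri ✓  1973: Sat/Sat  1974: Sun/Sun  …(21 more)…  1996: Sat/Sun  1997: Mon/Mon  1998: Tue/Tue  1999: Wed/Wed  2000: Thu/Fri ✓  2001: Sat/Sat  2002: Sun/Sun  2003: Mon/Mon  2004: Tue/Wed  2005: Thu/Thu  2006: Fri/Fri  2007: Sat/Sat  2008: Sun/Mon  2009: Tue/Tue
Both conditions hold in: 1972, 2000 — 2.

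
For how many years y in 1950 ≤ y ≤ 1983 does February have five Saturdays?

1

February has 28 days (29 in leap years); it has five Saturdays when Saturday falls among the first (month-length − 28) days — i.e. when February 1 is Saturday in a leap year (never in a common year).
February 1 by year: 1950:Wed 1951:Thu 1952:Fri 1953:Sun 1954:Mon 1955:Tue 1956:Wed 1957:Fri 1958:Sat 1959:Sun 1960:Mon 1961:Wed 1962:Thu 1963:Fri 1964:Sat✓ …(4 more)… 1969:Sat 1970:Sun 1971:Mon 1972:Tue 1973:Thu 1974:Fri 1975:Sat 1976:Sun 1977:Tue 1978:Wed 1979:Thu 1980:Fri 1981:Sun 1982:Mon 1983:Tue
Years with five Saturdays: 1964 → 1.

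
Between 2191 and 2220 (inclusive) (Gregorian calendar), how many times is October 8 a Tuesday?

Track October 8's weekday year by year (advancing +1, or +2 across a Feb 29):
  2191: Sat  2192: Mon (+2)  2193: Tue (+1) ✓  2194: Wed (+1)  2195: Thu (+1)
  2196: Sat (+2)  2197: Sun (+1)  2198: Mon (+1)  2199: Tue (+1) ✓  2200: Wed (+1)
  2201: Thu (+1)  2202: Fri (+1)  2203: Sat (+1)  2204: Mon (+2)  2205: Tue (+1) ✓
  2206: Wed (+1)  2207: Thu (+1)  2208: Sat (+2)  2209: Sun (+1)  2210: Mon (+1)
  2211: Tue (+1) ✓  2212: Thu (+2)  2213: Fri (+1)  2214: Sat (+1)  2215: Sun (+1)
  2216: Tue (+2) ✓  2217: Wed (+1)  2218: Thu (+1)  2219: Fri (+1)  2220: Sun (+2)
Tuesday years: 2193, 2199, 2205, 2211, 2216 — 5 in total.

5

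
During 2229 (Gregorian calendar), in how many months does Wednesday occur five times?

4

A month of length L has five Wednesdays iff its first Wednesday is on day ≤ L−28 (so day 1–3 in a 31-day month, 1–2 in a 30-day month, day 1 in a leap February).
Checking each month of 2229: Jan starts Thu (31d); Feb starts Sun (28d); Mar starts Sun (31d); Apr starts Wed (30d) ✓; May starts Fri (31d); Jun starts Mon (30d); Jul starts Wed (31d) ✓; Aug starts Sat (31d); Sep starts Tue (30d) ✓; Oct starts Thu (31d); Nov starts Sun (30d); Dec starts Tue (31d) ✓.
Five-Wednesday months: April, July, September, December → 4.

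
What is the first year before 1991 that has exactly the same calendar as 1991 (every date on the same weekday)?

Two years share a calendar iff Jan 1 falls on the same weekday and both are leap or both are common. 1991: Jan 1 is Tuesday, common year.
1990: Jan 1 Monday, common
1989: Jan 1 Sunday, common
1988: Jan 1 Friday, leap
1987: Jan 1 Thursday, common
1986: Jan 1 Wednesday, common
1985: Jan 1 Tuesday, common
1985 matches on both conditions.

1985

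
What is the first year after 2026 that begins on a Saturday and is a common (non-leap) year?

Jan 1 advances by 2 weekdays after a leap year and by 1 after a common year.
2026: Jan 1 is Thursday.
2027: Friday
2028: Saturday (leap)
2029: Monday
2030: Tuesday
2031: Wednesday
2032: Thursday (leap)
2033: Saturday
2033 begins on a Saturday and is a common year.

2033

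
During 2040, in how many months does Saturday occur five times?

A month of length L has five Saturdays iff its first Saturday is on day ≤ L−28 (so day 1–3 in a 31-day month, 1–2 in a 30-day month, day 1 in a leap February).
Checking each month of 2040: Jan starts Sun (31d); Feb starts Wed (29d); Mar starts Thu (31d) ✓; Apr starts Sun (30d); May starts Tue (31d); Jun starts Fri (30d) ✓; Jul starts Sun (31d); Aug starts Wed (31d); Sep starts Sat (30d) ✓; Oct starts Mon (31d); Nov starts Thu (30d); Dec starts Sat (31d) ✓.
Five-Saturday months: March, June, September, December → 4.

4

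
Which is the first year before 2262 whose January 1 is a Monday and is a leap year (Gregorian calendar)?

2244

Jan 1 advances by 2 weekdays after a leap year and by 1 after a common year.
2262: Jan 1 is Wednesday.
2261: Tuesday
2260: Sunday (leap)
2259: Saturday
2258: Friday
2257: Thursday
2256: Tuesday (leap)
2255: Monday
2254: Sunday
2253: Saturday
2252: Thursday (leap)
2251: Wednesday
2250: Tuesday
2249: Monday
2248: Saturday (leap)
2247: Friday
2246: Thursday
2245: Wednesday
2244: Monday (leap)
2244 begins on a Monday and is a leap year.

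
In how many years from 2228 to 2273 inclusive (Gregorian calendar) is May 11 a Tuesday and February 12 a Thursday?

1

Check each year's weekday for May 11 and February 12:
  2228: Sun/Tue  2229: Mon/Thu  2230: Tue/Fri  2231: Wed/Sat  2232: Fri/Sun  2233: Sat/Tue  2234: Sun/Wed  2235: Mon/Thu  2236: Wed/Fri  2237: Thu/Sun  2238: Fri/Mon  2239: Sat/Tue  2240: Mon/Wed  2241: Tue/Fri  …(18 more)…  2260: Fri/Sun  2261: Sat/Tue  2262: Sun/Wed  2263: Mon/Thu  2264: Wed/Fri  2265: Thu/Sun  2266: Fri/Mon  2267: Sat/Tue  2268: Mon/Wed  2269: Tue/Fri  2270: Wed/Sat  2271: Thu/Sun  2272: Sat/Mon  2273: Sun/Wed
Both conditions hold in: 2252 — 1.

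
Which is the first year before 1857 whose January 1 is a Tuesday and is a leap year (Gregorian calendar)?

1856

Jan 1 advances by 2 weekdays after a leap year and by 1 after a common year.
1857: Jan 1 is Thursday.
1856: Tuesday (leap)
1856 begins on a Tuesday and is a leap year.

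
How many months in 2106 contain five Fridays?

5

A month of length L has five Fridays iff its first Friday is on day ≤ L−28 (so day 1–3 in a 31-day month, 1–2 in a 30-day month, day 1 in a leap February).
Checking each month of 2106: Jan starts Fri (31d) ✓; Feb starts Mon (28d); Mar starts Mon (31d); Apr starts Thu (30d) ✓; May starts Sat (31d); Jun starts Tue (30d); Jul starts Thu (31d) ✓; Aug starts Sun (31d); Sep starts Wed (30d); Oct starts Fri (31d) ✓; Nov starts Mon (30d); Dec starts Wed (31d) ✓.
Five-Friday months: January, April, July, October, December → 5.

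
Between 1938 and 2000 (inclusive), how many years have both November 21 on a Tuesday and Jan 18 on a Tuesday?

Check each year's weekday for November 21 and Jan 18:
  1938: Mon/Tue  1939: Tue/Wed  1940: Thu/Thu  1941: Fri/Sat  1942: Sat/Sun  1943: Sun/Mon  1944: Tue/Tue ✓  1945: Wed/Thu  1946: Thu/Fri  1947: Fri/Sat  1948: Sun/Sun  1949: Mon/Tue  1950: Tue/Wed  1951: Wed/Thu  …(35 more)…  1987: Sat/Sun  1988: Mon/Mon  1989: Tue/Wed  1990: Wed/Thu  1991: Thu/Fri  1992: Sat/Sat  1993: Sun/Mon  1994: Mon/Tue  1995: Tue/Wed  1996: Thu/Thu  1997: Fri/Sat  1998: Sat/Sun  1999: Sun/Mon  2000: Tue/Tue ✓
Both conditions hold in: 1944, 1972, 2000 — 3.

3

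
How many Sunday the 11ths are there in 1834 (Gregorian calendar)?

Check the 11th of each month of 1834: Jan 11: Sat, Feb 11: Tue, Mar 11: Tue, Apr 11: Fri, May 11: Sun, Jun 11: Wed, Jul 11: Fri, Aug 11: Mon, Sep 11: Thu, Oct 11: Sat, Nov 11: Tue, Dec 11: Thu.
Sunday occurs in May — 1 month.

1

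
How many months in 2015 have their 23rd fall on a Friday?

Check the 23rd of each month of 2015: Jan 23: Fri, Feb 23: Mon, Mar 23: Mon, Apr 23: Thu, May 23: Sat, Jun 23: Tue, Jul 23: Thu, Aug 23: Sun, Sep 23: Wed, Oct 23: Fri, Nov 23: Mon, Dec 23: Wed.
Friday occurs in January, October — 2 months.

2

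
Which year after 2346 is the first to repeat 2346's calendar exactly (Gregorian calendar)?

2357

Two years share a calendar iff Jan 1 falls on the same weekday and both are leap or both are common. 2346: Jan 1 is Tuesday, common year.
2347: Jan 1 Wednesday, common
2348: Jan 1 Thursday, leap
2349: Jan 1 Saturday, common
2350: Jan 1 Sunday, common
2351: Jan 1 Monday, common
2352: Jan 1 Tuesday, leap
2353: Jan 1 Thursday, common
2354: Jan 1 Friday, common
2355: Jan 1 Saturday, common
2356: Jan 1 Sunday, leap
2357: Jan 1 Tuesday, common
2357 matches on both conditions.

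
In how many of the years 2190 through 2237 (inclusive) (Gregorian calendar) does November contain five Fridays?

14

November has 30 days; it has five Fridays when Friday falls among the first (month-length − 28) days — i.e. when November 1 is one of Friday/Thursday.
November 1 by year: 2190:Mon 2191:Tue 2192:Thu✓ 2193:Fri✓ 2194:Sat 2195:Sun 2196:Tue 2197:Wed 2198:Thu✓ 2199:Fri✓ 2200:Sat 2201:Sun 2202:Mon 2203:Tue 2204:Thu✓ …(18 more)… 2223:Sat 2224:Mon 2225:Tue 2226:Wed 2227:Thu✓ 2228:Sat 2229:Sun 2230:Mon 2231:Tue 2232:Thu✓ 2233:Fri✓ 2234:Sat 2235:Sun 2236:Tue 2237:Wed
Years with five Fridays: 2192, 2193, 2198, 2199, 2204, 2205, 2210, 2211, 2216, 2221, 2222, 2227, 2232, 2233 → 14.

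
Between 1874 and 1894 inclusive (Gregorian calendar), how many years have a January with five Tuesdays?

9

January has 31 days; it has five Tuesdays when Tuesday falls among the first (month-length − 28) days — i.e. when January 1 is one of Tuesday/Monday/Sunday.
January 1 by year: 1874:Thu 1875:Fri 1876:Sat 1877:Mon✓ 1878:Tue✓ 1879:Wed 1880:Thu 1881:Sat 1882:Sun✓ 1883:Mon✓ 1884:Tue✓ 1885:Thu 1886:Fri 1887:Sat 1888:Sun✓ 1889:Tue✓ 1890:Wed 1891:Thu 1892:Fri 1893:Sun✓ 1894:Mon✓
Years with five Tuesdays: 1877, 1878, 1882, 1883, 1884, 1888, 1889, 1893, 1894 → 9.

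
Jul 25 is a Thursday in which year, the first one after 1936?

1940

From one year to the next, a fixed date's weekday advances by 1, or by 2 when a Feb 29 lies between the two dates.
1936: July 25 is Saturday.
1937: Sunday (+1)
1938: Monday (+1)
1939: Tuesday (+1)
1940: Thursday (+2)
Jul 25 falls on a Thursday in 1940.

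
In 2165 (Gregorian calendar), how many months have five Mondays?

4

A month of length L has five Mondays iff its first Monday is on day ≤ L−28 (so day 1–3 in a 31-day month, 1–2 in a 30-day month, day 1 in a leap February).
Checking each month of 2165: Jan starts Tue (31d); Feb starts Fri (28d); Mar starts Fri (31d); Apr starts Mon (30d) ✓; May starts Wed (31d); Jun starts Sat (30d); Jul starts Mon (31d) ✓; Aug starts Thu (31d); Sep starts Sun (30d) ✓; Oct starts Tue (31d); Nov starts Fri (30d); Dec starts Sun (31d) ✓.
Five-Monday months: April, July, September, December → 4.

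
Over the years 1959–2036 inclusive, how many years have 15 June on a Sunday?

11

Track 15 June's weekday year by year (advancing +1, or +2 across a Feb 29):
  1959: Mon  1960: Wed (+2)  1961: Thu (+1)  1962: Fri (+1)  1963: Sat (+1)
  1964: Mon (+2)  1965: Tue (+1)  1966: Wed (+1)  1967: Thu (+1)  1968: Sat (+2)
  1969: Sun (+1) ✓  1970: Mon (+1)  1971: Tue (+1)  1972: Thu (+2)  … (50 more years) …
  2023: Thu (+1)  2024: Sat (+2)  2025: Sun (+1) ✓  2026: Mon (+1)  2027: Tue (+1)
  2028: Thu (+2)  2029: Fri (+1)  2030: Sat (+1)  2031: Sun (+1) ✓  2032: Tue (+2)
  2033: Wed (+1)  2034: Thu (+1)  2035: Fri (+1)  2036: Sun (+2) ✓
Sunday years: 1969, 1975, 1980, 1986, 1997, 2003, 2008, 2014, 2025, 2031, 2036 — 11 in total.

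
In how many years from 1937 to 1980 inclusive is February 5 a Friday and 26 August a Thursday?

5

Check each year's weekday for February 5 and 26 August:
  1937: Fri/Thu ✓  1938: Sat/Fri  1939: Sun/Sat  1940: Mon/Mon  1941: Wed/Tue  1942: Thu/Wed  1943: Fri/Thu ✓  1944: Sat/Sat  1945: Mon/Sun  1946: Tue/Mon  1947: Wed/Tue  1948: Thu/Thu  1949: Sat/Fri  1950: Sun/Sat  …(16 more)…  1967: Sun/Sat  1968: Mon/Mon  1969: Wed/Tue  1970: Thu/Wed  1971: Fri/Thu ✓  1972: Sat/Sat  1973: Mon/Sun  1974: Tue/Mon  1975: Wed/Tue  1976: Thu/Thu  1977: Sat/Fri  1978: Sun/Sat  1979: Mon/Sun  1980: Tue/Tue
Both conditions hold in: 1937, 1943, 1954, 1965, 1971 — 5.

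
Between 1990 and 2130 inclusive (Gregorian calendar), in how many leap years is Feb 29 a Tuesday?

5

Leap years in 1990–2130: 34 of them.
Feb 29 weekday advances by 5 (mod 7) from one leap year to the next four years later (or differs when a century non-leap intervenes).
Leap-day weekdays: 1992:Sat 1996:Thu 2000:Tue✓ 2004:Sun 2008:Fri 2012:Wed 2016:Mon 2020:Sat 2024:Thu 2028:Tue✓ 2032:Sun 2036:Fri 2040:Wed …(8 more)… 2076:Sat 2080:Thu 2084:Tue✓ 2088:Sun 2092:Fri 2096:Wed 2104:Fri 2108:Wed 2112:Mon 2116:Sat 2120:Thu 2124:Tue✓ 2128:Sun
Tuesday: 2000, 2028, 2056, 2084, 2124 → 5.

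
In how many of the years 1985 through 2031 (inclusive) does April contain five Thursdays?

13

April has 30 days; it has five Thursdays when Thursday falls among the first (month-length − 28) days — i.e. when April 1 is one of Thursday/Wednesday.
April 1 by year: 1985:Mon 1986:Tue 1987:Wed✓ 1988:Fri 1989:Sat 1990:Sun 1991:Mon 1992:Wed✓ 1993:Thu✓ 1994:Fri 1995:Sat 1996:Mon 1997:Tue 1998:Wed✓ 1999:Thu✓ …(17 more)… 2017:Sat 2018:Sun 2019:Mon 2020:Wed✓ 2021:Thu✓ 2022:Fri 2023:Sat 2024:Mon 2025:Tue 2026:Wed✓ 2027:Thu✓ 2028:Sat 2029:Sun 2030:Mon 2031:Tue
Years with five Thursdays: 1987, 1992, 1993, 1998, 1999, 2004, 2009, 2010, 2015, 2020, 2021, 2026, 2027 → 13.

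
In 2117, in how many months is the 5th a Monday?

2

Check the 5th of each month of 2117: Jan 5: Tue, Feb 5: Fri, Mar 5: Fri, Apr 5: Mon, May 5: Wed, Jun 5: Sat, Jul 5: Mon, Aug 5: Thu, Sep 5: Sun, Oct 5: Tue, Nov 5: Fri, Dec 5: Sun.
Monday occurs in April, July — 2 months.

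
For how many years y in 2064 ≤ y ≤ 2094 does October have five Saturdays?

October has 31 days; it has five Saturdays when Saturday falls among the first (month-length − 28) days — i.e. when October 1 is one of Saturday/Friday/Thursday.
October 1 by year: 2064:Wed 2065:Thu✓ 2066:Fri✓ 2067:Sat✓ 2068:Mon 2069:Tue 2070:Wed 2071:Thu✓ 2072:Sat✓ 2073:Sun 2074:Mon 2075:Tue 2076:Thu✓ 2077:Fri✓ 2078:Sat✓ 2079:Sun 2080:Tue 2081:Wed 2082:Thu✓ 2083:Fri✓ 2084:Sun 2085:Mon 2086:Tue 2087:Wed 2088:Fri✓ 2089:Sat✓ 2090:Sun 2091:Mon 2092:Wed 2093:Thu✓ 2094:Fri✓
Years with five Saturdays: 2065, 2066, 2067, 2071, 2072, 2076, 2077, 2078, 2082, 2083, 2088, 2089, 2093, 2094 → 14.

14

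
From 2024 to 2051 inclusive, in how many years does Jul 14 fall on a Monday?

4

Track Jul 14's weekday year by year (advancing +1, or +2 across a Feb 29):
  2024: Sun  2025: Mon (+1) ✓  2026: Tue (+1)  2027: Wed (+1)  2028: Fri (+2)
  2029: Sat (+1)  2030: Sun (+1)  2031: Mon (+1) ✓  2032: Wed (+2)  2033: Thu (+1)
  2034: Fri (+1)  2035: Sat (+1)  2036: Mon (+2) ✓  2037: Tue (+1)  2038: Wed (+1)
  2039: Thu (+1)  2040: Sat (+2)  2041: Sun (+1)  2042: Mon (+1) ✓  2043: Tue (+1)
  2044: Thu (+2)  2045: Fri (+1)  2046: Sat (+1)  2047: Sun (+1)  2048: Tue (+2)
  2049: Wed (+1)  2050: Thu (+1)  2051: Fri (+1)
Monday years: 2025, 2031, 2036, 2042 — 4 in total.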